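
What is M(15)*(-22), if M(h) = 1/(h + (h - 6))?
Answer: -11/12 ≈ -0.91667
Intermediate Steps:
M(h) = 1/(-6 + 2*h) (M(h) = 1/(h + (-6 + h)) = 1/(-6 + 2*h))
M(15)*(-22) = (1/(2*(-3 + 15)))*(-22) = ((1/2)/12)*(-22) = ((1/2)*(1/12))*(-22) = (1/24)*(-22) = -11/12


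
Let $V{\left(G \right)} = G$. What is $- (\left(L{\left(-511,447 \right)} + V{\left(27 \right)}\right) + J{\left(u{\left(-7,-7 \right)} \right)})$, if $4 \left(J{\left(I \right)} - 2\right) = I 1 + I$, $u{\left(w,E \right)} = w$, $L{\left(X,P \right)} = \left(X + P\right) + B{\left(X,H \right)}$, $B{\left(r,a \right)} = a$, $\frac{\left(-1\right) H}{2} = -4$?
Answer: $\frac{61}{2} \approx 30.5$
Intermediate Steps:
$H = 8$ ($H = \left(-2\right) \left(-4\right) = 8$)
$L{\left(X,P \right)} = 8 + P + X$ ($L{\left(X,P \right)} = \left(X + P\right) + 8 = \left(P + X\right) + 8 = 8 + P + X$)
$J{\left(I \right)} = 2 + \frac{I}{2}$ ($J{\left(I \right)} = 2 + \frac{I 1 + I}{4} = 2 + \frac{I + I}{4} = 2 + \frac{2 I}{4} = 2 + \frac{I}{2}$)
$- (\left(L{\left(-511,447 \right)} + V{\left(27 \right)}\right) + J{\left(u{\left(-7,-7 \right)} \right)}) = - (\left(\left(8 + 447 - 511\right) + 27\right) + \left(2 + \frac{1}{2} \left(-7\right)\right)) = - (\left(-56 + 27\right) + \left(2 - \frac{7}{2}\right)) = - (-29 - \frac{3}{2}) = \left(-1\right) \left(- \frac{61}{2}\right) = \frac{61}{2}$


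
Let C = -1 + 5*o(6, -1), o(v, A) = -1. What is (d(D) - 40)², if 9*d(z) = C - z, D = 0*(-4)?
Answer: 14884/9 ≈ 1653.8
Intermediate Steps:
D = 0
C = -6 (C = -1 + 5*(-1) = -1 - 5 = -6)
d(z) = -⅔ - z/9 (d(z) = (-6 - z)/9 = -⅔ - z/9)
(d(D) - 40)² = ((-⅔ - ⅑*0) - 40)² = ((-⅔ + 0) - 40)² = (-⅔ - 40)² = (-122/3)² = 14884/9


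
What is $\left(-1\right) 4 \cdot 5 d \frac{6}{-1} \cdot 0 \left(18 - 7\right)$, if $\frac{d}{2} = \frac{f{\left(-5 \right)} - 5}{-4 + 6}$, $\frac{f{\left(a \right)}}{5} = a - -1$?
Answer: $0$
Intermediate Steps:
$f{\left(a \right)} = 5 + 5 a$ ($f{\left(a \right)} = 5 \left(a - -1\right) = 5 \left(a + 1\right) = 5 \left(1 + a\right) = 5 + 5 a$)
$d = -25$ ($d = 2 \frac{\left(5 + 5 \left(-5\right)\right) - 5}{-4 + 6} = 2 \frac{\left(5 - 25\right) - 5}{2} = 2 \left(-20 - 5\right) \frac{1}{2} = 2 \left(\left(-25\right) \frac{1}{2}\right) = 2 \left(- \frac{25}{2}\right) = -25$)
$\left(-1\right) 4 \cdot 5 d \frac{6}{-1} \cdot 0 \left(18 - 7\right) = \left(-1\right) 4 \cdot 5 \left(-25\right) \frac{6}{-1} \cdot 0 \left(18 - 7\right) = \left(-4\right) 5 \left(-25\right) 6 \left(-1\right) 0 \cdot 11 = \left(-20\right) \left(-25\right) \left(-6\right) 0 = 500 \left(-6\right) 0 = \left(-3000\right) 0 = 0$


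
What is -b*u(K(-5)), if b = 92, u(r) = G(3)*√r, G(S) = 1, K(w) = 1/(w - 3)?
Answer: -23*I*√2 ≈ -32.527*I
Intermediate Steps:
K(w) = 1/(-3 + w)
u(r) = √r (u(r) = 1*√r = √r)
-b*u(K(-5)) = -92*√(1/(-3 - 5)) = -92*√(1/(-8)) = -92*√(-⅛) = -92*I*√2/4 = -23*I*√2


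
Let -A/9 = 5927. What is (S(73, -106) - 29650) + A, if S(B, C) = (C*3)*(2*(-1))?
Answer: -82357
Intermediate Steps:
S(B, C) = -6*C (S(B, C) = (3*C)*(-2) = -6*C)
A = -53343 (A = -9*5927 = -53343)
(S(73, -106) - 29650) + A = (-6*(-106) - 29650) - 53343 = (636 - 29650) - 53343 = -29014 - 53343 = -82357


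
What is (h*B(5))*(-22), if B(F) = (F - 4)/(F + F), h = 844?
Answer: -9284/5 ≈ -1856.8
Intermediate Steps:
B(F) = (-4 + F)/(2*F) (B(F) = (-4 + F)/((2*F)) = (-4 + F)*(1/(2*F)) = (-4 + F)/(2*F))
(h*B(5))*(-22) = (844*((1/2)*(-4 + 5)/5))*(-22) = (844*((1/2)*(1/5)*1))*(-22) = (844*(1/10))*(-22) = (422/5)*(-22) = -9284/5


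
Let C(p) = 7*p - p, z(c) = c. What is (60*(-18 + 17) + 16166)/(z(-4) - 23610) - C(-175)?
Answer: 12389297/11807 ≈ 1049.3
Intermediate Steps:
C(p) = 6*p
(60*(-18 + 17) + 16166)/(z(-4) - 23610) - C(-175) = (60*(-18 + 17) + 16166)/(-4 - 23610) - 6*(-175) = (60*(-1) + 16166)/(-23614) - 1*(-1050) = (-60 + 16166)*(-1/23614) + 1050 = 16106*(-1/23614) + 1050 = -8053/11807 + 1050 = 12389297/11807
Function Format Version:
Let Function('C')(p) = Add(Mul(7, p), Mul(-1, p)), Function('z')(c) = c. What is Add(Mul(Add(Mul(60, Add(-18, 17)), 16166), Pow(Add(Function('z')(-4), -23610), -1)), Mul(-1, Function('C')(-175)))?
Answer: Rational(12389297, 11807) ≈ 1049.3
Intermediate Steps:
Function('C')(p) = Mul(6, p)
Add(Mul(Add(Mul(60, Add(-18, 17)), 16166), Pow(Add(Function('z')(-4), -23610), -1)), Mul(-1, Function('C')(-175))) = Add(Mul(Add(Mul(60, Add(-18, 17)), 16166), Pow(Add(-4, -23610), -1)), Mul(-1, Mul(6, -175))) = Add(Mul(Add(Mul(60, -1), 16166), Pow(-23614, -1)), Mul(-1, -1050)) = Add(Mul(Add(-60, 16166), Rational(-1, 23614)), 1050) = Add(Mul(16106, Rational(-1, 23614)), 1050) = Add(Rational(-8053, 11807), 1050) = Rational(12389297, 11807)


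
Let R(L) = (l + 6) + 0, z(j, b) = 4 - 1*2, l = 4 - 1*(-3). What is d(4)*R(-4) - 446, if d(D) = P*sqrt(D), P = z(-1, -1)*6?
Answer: -134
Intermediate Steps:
l = 7 (l = 4 + 3 = 7)
z(j, b) = 2 (z(j, b) = 4 - 2 = 2)
P = 12 (P = 2*6 = 12)
d(D) = 12*sqrt(D)
R(L) = 13 (R(L) = (7 + 6) + 0 = 13 + 0 = 13)
d(4)*R(-4) - 446 = (12*sqrt(4))*13 - 446 = (12*2)*13 - 446 = 24*13 - 446 = 312 - 446 = -134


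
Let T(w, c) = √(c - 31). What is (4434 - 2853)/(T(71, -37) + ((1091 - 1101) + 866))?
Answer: 112778/61067 - 527*I*√17/122134 ≈ 1.8468 - 0.017791*I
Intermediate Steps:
T(w, c) = √(-31 + c)
(4434 - 2853)/(T(71, -37) + ((1091 - 1101) + 866)) = (4434 - 2853)/(√(-31 - 37) + ((1091 - 1101) + 866)) = 1581/(√(-68) + (-10 + 866)) = 1581/(2*I*√17 + 856) = 1581/(856 + 2*I*√17)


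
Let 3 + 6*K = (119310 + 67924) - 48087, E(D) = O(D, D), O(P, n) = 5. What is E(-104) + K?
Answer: 69587/3 ≈ 23196.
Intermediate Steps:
E(D) = 5
K = 69572/3 (K = -1/2 + ((119310 + 67924) - 48087)/6 = -1/2 + (187234 - 48087)/6 = -1/2 + (1/6)*139147 = -1/2 + 139147/6 = 69572/3 ≈ 23191.)
E(-104) + K = 5 + 69572/3 = 69587/3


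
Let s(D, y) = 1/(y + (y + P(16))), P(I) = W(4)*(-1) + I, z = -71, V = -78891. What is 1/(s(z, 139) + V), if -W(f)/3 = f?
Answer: -306/24140645 ≈ -1.2676e-5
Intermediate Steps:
W(f) = -3*f
P(I) = 12 + I (P(I) = -3*4*(-1) + I = -12*(-1) + I = 12 + I)
s(D, y) = 1/(28 + 2*y) (s(D, y) = 1/(y + (y + (12 + 16))) = 1/(y + (y + 28)) = 1/(y + (28 + y)) = 1/(28 + 2*y))
1/(s(z, 139) + V) = 1/(1/(2*(14 + 139)) - 78891) = 1/((1/2)/153 - 78891) = 1/((1/2)*(1/153) - 78891) = 1/(1/306 - 78891) = 1/(-24140645/306) = -306/24140645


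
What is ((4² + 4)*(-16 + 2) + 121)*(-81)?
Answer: 12879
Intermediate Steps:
((4² + 4)*(-16 + 2) + 121)*(-81) = ((16 + 4)*(-14) + 121)*(-81) = (20*(-14) + 121)*(-81) = (-280 + 121)*(-81) = -159*(-81) = 12879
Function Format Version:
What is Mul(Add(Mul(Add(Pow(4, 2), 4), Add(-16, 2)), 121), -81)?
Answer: 12879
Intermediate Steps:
Mul(Add(Mul(Add(Pow(4, 2), 4), Add(-16, 2)), 121), -81) = Mul(Add(Mul(Add(16, 4), -14), 121), -81) = Mul(Add(Mul(20, -14), 121), -81) = Mul(Add(-280, 121), -81) = Mul(-159, -81) = 12879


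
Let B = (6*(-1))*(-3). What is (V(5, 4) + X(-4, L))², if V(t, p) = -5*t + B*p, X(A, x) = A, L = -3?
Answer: 1849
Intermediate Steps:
B = 18 (B = -6*(-3) = 18)
V(t, p) = -5*t + 18*p
(V(5, 4) + X(-4, L))² = ((-5*5 + 18*4) - 4)² = ((-25 + 72) - 4)² = (47 - 4)² = 43² = 1849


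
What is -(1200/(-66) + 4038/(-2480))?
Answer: 270209/13640 ≈ 19.810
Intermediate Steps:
-(1200/(-66) + 4038/(-2480)) = -(1200*(-1/66) + 4038*(-1/2480)) = -(-200/11 - 2019/1240) = -1*(-270209/13640) = 270209/13640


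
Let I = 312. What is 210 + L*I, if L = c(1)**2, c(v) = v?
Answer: 522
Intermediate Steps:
L = 1 (L = 1**2 = 1)
210 + L*I = 210 + 1*312 = 210 + 312 = 522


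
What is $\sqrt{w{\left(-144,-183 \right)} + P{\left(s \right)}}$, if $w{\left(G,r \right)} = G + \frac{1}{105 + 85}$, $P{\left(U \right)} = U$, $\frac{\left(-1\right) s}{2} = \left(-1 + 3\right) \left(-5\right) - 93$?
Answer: $\frac{3 \sqrt{248710}}{190} \approx 7.8743$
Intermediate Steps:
$s = 206$ ($s = - 2 \left(\left(-1 + 3\right) \left(-5\right) - 93\right) = - 2 \left(2 \left(-5\right) - 93\right) = - 2 \left(-10 - 93\right) = \left(-2\right) \left(-103\right) = 206$)
$w{\left(G,r \right)} = \frac{1}{190} + G$ ($w{\left(G,r \right)} = G + \frac{1}{190} = \frac{1}{190} + G$)
$\sqrt{w{\left(-144,-183 \right)} + P{\left(s \right)}} = \sqrt{\left(\frac{1}{190} - 144\right) + 206} = \sqrt{- \frac{27359}{190} + 206} = \sqrt{\frac{11781}{190}} = \frac{3 \sqrt{248710}}{190}$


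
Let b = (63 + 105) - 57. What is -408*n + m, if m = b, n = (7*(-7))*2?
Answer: 40095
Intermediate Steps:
b = 111 (b = 168 - 57 = 111)
n = -98 (n = -49*2 = -98)
m = 111
-408*n + m = -408*(-98) + 111 = 39984 + 111 = 40095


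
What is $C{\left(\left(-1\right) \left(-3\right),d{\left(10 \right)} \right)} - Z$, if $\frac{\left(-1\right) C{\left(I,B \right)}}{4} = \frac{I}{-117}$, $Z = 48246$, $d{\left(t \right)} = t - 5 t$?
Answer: $- \frac{1881590}{39} \approx -48246.0$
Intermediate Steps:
$d{\left(t \right)} = - 4 t$
$C{\left(I,B \right)} = \frac{4 I}{117}$ ($C{\left(I,B \right)} = - 4 \frac{I}{-117} = - 4 I \left(- \frac{1}{117}\right) = - 4 \left(- \frac{I}{117}\right) = \frac{4 I}{117}$)
$C{\left(\left(-1\right) \left(-3\right),d{\left(10 \right)} \right)} - Z = \frac{4 \left(\left(-1\right) \left(-3\right)\right)}{117} - 48246 = \frac{4}{117} \cdot 3 - 48246 = \frac{4}{39} - 48246 = - \frac{1881590}{39}$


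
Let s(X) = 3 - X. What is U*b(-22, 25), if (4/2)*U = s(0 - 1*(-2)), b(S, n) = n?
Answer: 25/2 ≈ 12.500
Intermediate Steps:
U = 1/2 (U = (3 - (0 - 1*(-2)))/2 = (3 - (0 + 2))/2 = (3 - 1*2)/2 = (3 - 2)/2 = (1/2)*1 = 1/2 ≈ 0.50000)
U*b(-22, 25) = (1/2)*25 = 25/2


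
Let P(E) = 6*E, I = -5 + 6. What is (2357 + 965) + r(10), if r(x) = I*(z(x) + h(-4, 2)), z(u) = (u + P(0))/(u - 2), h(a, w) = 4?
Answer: 13309/4 ≈ 3327.3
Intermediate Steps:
I = 1
z(u) = u/(-2 + u) (z(u) = (u + 6*0)/(u - 2) = (u + 0)/(-2 + u) = u/(-2 + u))
r(x) = 4 + x/(-2 + x) (r(x) = 1*(x/(-2 + x) + 4) = 1*(4 + x/(-2 + x)) = 4 + x/(-2 + x))
(2357 + 965) + r(10) = (2357 + 965) + (-8 + 5*10)/(-2 + 10) = 3322 + (-8 + 50)/8 = 3322 + (⅛)*42 = 3322 + 21/4 = 13309/4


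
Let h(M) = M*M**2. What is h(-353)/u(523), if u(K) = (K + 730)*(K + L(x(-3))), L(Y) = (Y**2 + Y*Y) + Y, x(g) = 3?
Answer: -43986977/681632 ≈ -64.532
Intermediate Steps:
L(Y) = Y + 2*Y**2 (L(Y) = (Y**2 + Y**2) + Y = 2*Y**2 + Y = Y + 2*Y**2)
u(K) = (21 + K)*(730 + K) (u(K) = (K + 730)*(K + 3*(1 + 2*3)) = (730 + K)*(K + 3*(1 + 6)) = (730 + K)*(K + 3*7) = (730 + K)*(K + 21) = (730 + K)*(21 + K) = (21 + K)*(730 + K))
h(M) = M**3
h(-353)/u(523) = (-353)**3/(15330 + 523**2 + 751*523) = -43986977/(15330 + 273529 + 392773) = -43986977/681632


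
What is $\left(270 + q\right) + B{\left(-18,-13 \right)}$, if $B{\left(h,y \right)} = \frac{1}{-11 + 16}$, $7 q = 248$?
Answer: $\frac{10697}{35} \approx 305.63$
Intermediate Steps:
$q = \frac{248}{7}$ ($q = \frac{1}{7} \cdot 248 = \frac{248}{7} \approx 35.429$)
$B{\left(h,y \right)} = \frac{1}{5}$
$\left(270 + q\right) + B{\left(-18,-13 \right)} = \left(270 + \frac{248}{7}\right) + \frac{1}{5} = \frac{2138}{7} + \frac{1}{5} = \frac{10697}{35}$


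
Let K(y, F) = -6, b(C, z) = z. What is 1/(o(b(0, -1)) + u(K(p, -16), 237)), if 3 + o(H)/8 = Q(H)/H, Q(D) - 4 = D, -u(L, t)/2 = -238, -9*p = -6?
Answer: 1/428 ≈ 0.0023364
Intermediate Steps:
p = ⅔ (p = -⅑*(-6) = ⅔ ≈ 0.66667)
u(L, t) = 476 (u(L, t) = -2*(-238) = 476)
Q(D) = 4 + D
o(H) = -24 + 8*(4 + H)/H (o(H) = -24 + 8*((4 + H)/H) = -24 + 8*(4 + H)/H)
1/(o(b(0, -1)) + u(K(p, -16), 237)) = 1/((-16 + 32/(-1)) + 476) = 1/((-16 + 32*(-1)) + 476) = 1/((-16 - 32) + 476) = 1/(-48 + 476) = 1/428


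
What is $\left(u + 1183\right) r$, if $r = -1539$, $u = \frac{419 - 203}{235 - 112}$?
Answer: $- \frac{74756925}{41} \approx -1.8233 \cdot 10^{6}$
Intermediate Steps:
$u = \frac{72}{41}$ ($u = \frac{216}{123} = 216 \cdot \frac{1}{123} = \frac{72}{41} \approx 1.7561$)
$\left(u + 1183\right) r = \left(\frac{72}{41} + 1183\right) \left(-1539\right) = \frac{48575}{41} \left(-1539\right) = - \frac{74756925}{41}$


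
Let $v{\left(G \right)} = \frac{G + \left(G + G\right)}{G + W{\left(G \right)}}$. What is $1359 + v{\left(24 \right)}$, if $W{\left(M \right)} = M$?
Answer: $\frac{2721}{2} \approx 1360.5$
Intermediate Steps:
$v{\left(G \right)} = \frac{3}{2}$ ($v{\left(G \right)} = \frac{G + \left(G + G\right)}{G + G} = \frac{G + 2 G}{2 G} = 3 G \frac{1}{2 G} = \frac{3}{2}$)
$1359 + v{\left(24 \right)} = 1359 + \frac{3}{2} = \frac{2721}{2}$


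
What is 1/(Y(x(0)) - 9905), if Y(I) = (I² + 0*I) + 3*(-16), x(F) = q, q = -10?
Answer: -1/9853 ≈ -0.00010149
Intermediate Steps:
x(F) = -10
Y(I) = -48 + I² (Y(I) = (I² + 0) - 48 = I² - 48 = -48 + I²)
1/(Y(x(0)) - 9905) = 1/((-48 + (-10)²) - 9905) = 1/((-48 + 100) - 9905) = 1/(52 - 9905) = 1/(-9853) = -1/9853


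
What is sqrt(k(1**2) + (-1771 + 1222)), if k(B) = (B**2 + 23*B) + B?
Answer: 2*I*sqrt(131) ≈ 22.891*I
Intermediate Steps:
k(B) = B**2 + 24*B
sqrt(k(1**2) + (-1771 + 1222)) = sqrt(1**2*(24 + 1**2) + (-1771 + 1222)) = sqrt(1*(24 + 1) - 549) = sqrt(1*25 - 549) = sqrt(25 - 549) = sqrt(-524) = 2*I*sqrt(131)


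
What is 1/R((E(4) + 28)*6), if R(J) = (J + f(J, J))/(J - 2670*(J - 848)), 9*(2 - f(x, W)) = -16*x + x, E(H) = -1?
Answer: 915891/217 ≈ 4220.7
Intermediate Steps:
f(x, W) = 2 + 5*x/3 (f(x, W) = 2 - (-16*x + x)/9 = 2 - (-5)*x/3 = 2 + 5*x/3)
R(J) = (2 + 8*J/3)/(2264160 - 2669*J) (R(J) = (J + (2 + 5*J/3))/(J - 2670*(J - 848)) = (2 + 8*J/3)/(J - 2670*(-848 + J)) = (2 + 8*J/3)/(J + (2264160 - 2670*J)) = (2 + 8*J/3)/(2264160 - 2669*J))
1/R((E(4) + 28)*6) = 1/(2*(-3 - 4*(-1 + 28)*6)/(3*(-2264160 + 2669*((-1 + 28)*6)))) = 1/(2*(-3 - 108*6)/(3*(-2264160 + 2669*(27*6)))) = 1/(2*(-3 - 4*162)/(3*(-2264160 + 2669*162))) = 1/(2*(-3 - 648)/(3*(-2264160 + 432378))) = 1/((⅔)*(-651)/(-1831782)) = 1/((⅔)*(-1/1831782)*(-651)) = 1/(217/915891) = 915891/217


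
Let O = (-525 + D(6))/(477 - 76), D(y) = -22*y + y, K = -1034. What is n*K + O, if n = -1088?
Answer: 451121141/401 ≈ 1.1250e+6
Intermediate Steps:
D(y) = -21*y
O = -651/401 (O = (-525 - 21*6)/(477 - 76) = (-525 - 126)/401 = -651*1/401 = -651/401 ≈ -1.6234)
n*K + O = -1088*(-1034) - 651/401 = 1124992 - 651/401 = 451121141/401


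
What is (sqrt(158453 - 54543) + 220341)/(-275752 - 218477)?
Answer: -73447/164743 - sqrt(103910)/494229 ≈ -0.44648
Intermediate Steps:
(sqrt(158453 - 54543) + 220341)/(-275752 - 218477) = (sqrt(103910) + 220341)/(-494229) = (220341 + sqrt(103910))*(-1/494229) = -73447/164743 - sqrt(103910)/494229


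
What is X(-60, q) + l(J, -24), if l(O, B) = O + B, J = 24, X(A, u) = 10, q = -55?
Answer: 10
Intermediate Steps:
l(O, B) = B + O
X(-60, q) + l(J, -24) = 10 + (-24 + 24) = 10 + 0 = 10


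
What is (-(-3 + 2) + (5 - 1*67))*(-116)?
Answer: 7076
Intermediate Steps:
(-(-3 + 2) + (5 - 1*67))*(-116) = (-1*(-1) + (5 - 67))*(-116) = (1 - 62)*(-116) = -61*(-116) = 7076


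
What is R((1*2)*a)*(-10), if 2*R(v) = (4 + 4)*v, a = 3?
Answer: -240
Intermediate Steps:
R(v) = 4*v (R(v) = ((4 + 4)*v)/2 = (8*v)/2 = 4*v)
R((1*2)*a)*(-10) = (4*((1*2)*3))*(-10) = (4*(2*3))*(-10) = (4*6)*(-10) = 24*(-10) = -240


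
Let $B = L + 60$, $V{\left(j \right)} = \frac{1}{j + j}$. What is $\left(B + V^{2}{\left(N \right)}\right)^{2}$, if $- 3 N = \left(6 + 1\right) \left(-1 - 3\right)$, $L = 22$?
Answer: $\frac{66131779921}{9834496} \approx 6724.5$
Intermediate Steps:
$N = \frac{28}{3}$ ($N = - \frac{\left(6 + 1\right) \left(-1 - 3\right)}{3} = - \frac{7 \left(-4\right)}{3} = \left(- \frac{1}{3}\right) \left(-28\right) = \frac{28}{3} \approx 9.3333$)
$V{\left(j \right)} = \frac{1}{2 j}$
$B = 82$ ($B = 22 + 60 = 82$)
$\left(B + V^{2}{\left(N \right)}\right)^{2} = \left(82 + \left(\frac{1}{2 \cdot \frac{28}{3}}\right)^{2}\right)^{2} = \left(82 + \left(\frac{1}{2} \cdot \frac{3}{28}\right)^{2}\right)^{2} = \left(82 + \left(\frac{3}{56}\right)^{2}\right)^{2} = \left(82 + \frac{9}{3136}\right)^{2} = \left(\frac{257161}{3136}\right)^{2} = \frac{66131779921}{9834496}$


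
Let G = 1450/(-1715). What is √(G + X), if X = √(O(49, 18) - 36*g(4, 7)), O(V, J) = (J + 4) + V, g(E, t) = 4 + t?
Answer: √(-2030 + 12005*I*√13)/49 ≈ 2.9328 + 3.0735*I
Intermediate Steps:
O(V, J) = 4 + J + V (O(V, J) = (4 + J) + V = 4 + J + V)
G = -290/343 (G = 1450*(-1/1715) = -290/343 ≈ -0.84548)
X = 5*I*√13 (X = √((4 + 18 + 49) - 36*(4 + 7)) = √(71 - 36*11) = √(71 - 396) = √(-325) = 5*I*√13 ≈ 18.028*I)
√(G + X) = √(-290/343 + 5*I*√13)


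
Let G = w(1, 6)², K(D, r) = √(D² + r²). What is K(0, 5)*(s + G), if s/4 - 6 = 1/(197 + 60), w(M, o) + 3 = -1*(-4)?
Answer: 32145/257 ≈ 125.08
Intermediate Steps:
w(M, o) = 1 (w(M, o) = -3 - 1*(-4) = -3 + 4 = 1)
s = 6172/257 (s = 24 + 4/(197 + 60) = 24 + 4/257 = 6172/257 ≈ 24.016)
G = 1 (G = 1² = 1)
K(0, 5)*(s + G) = √(0² + 5²)*(6172/257 + 1) = √(0 + 25)*(6429/257) = √25*(6429/257) = 5*(6429/257) = 32145/257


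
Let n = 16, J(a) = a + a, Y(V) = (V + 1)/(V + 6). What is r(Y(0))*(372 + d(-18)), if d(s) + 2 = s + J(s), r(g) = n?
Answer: 5056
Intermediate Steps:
Y(V) = (1 + V)/(6 + V)
J(a) = 2*a
r(g) = 16
d(s) = -2 + 3*s (d(s) = -2 + (s + 2*s) = -2 + 3*s)
r(Y(0))*(372 + d(-18)) = 16*(372 + (-2 + 3*(-18))) = 16*(372 + (-2 - 54)) = 16*(372 - 56) = 16*316 = 5056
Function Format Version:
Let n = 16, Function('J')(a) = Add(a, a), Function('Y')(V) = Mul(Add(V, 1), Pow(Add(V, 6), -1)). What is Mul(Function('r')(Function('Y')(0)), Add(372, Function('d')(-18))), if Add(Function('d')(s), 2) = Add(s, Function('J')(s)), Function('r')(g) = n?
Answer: 5056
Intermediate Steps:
Function('Y')(V) = Mul(Pow(Add(6, V), -1), Add(1, V)) (Function('Y')(V) = Mul(Add(1, V), Pow(Add(6, V), -1)) = Mul(Pow(Add(6, V), -1), Add(1, V)))
Function('J')(a) = Mul(2, a)
Function('r')(g) = 16
Function('d')(s) = Add(-2, Mul(3, s)) (Function('d')(s) = Add(-2, Add(s, Mul(2, s))) = Add(-2, Mul(3, s)))
Mul(Function('r')(Function('Y')(0)), Add(372, Function('d')(-18))) = Mul(16, Add(372, Add(-2, Mul(3, -18)))) = Mul(16, Add(372, Add(-2, -54))) = Mul(16, Add(372, -56)) = Mul(16, 316) = 5056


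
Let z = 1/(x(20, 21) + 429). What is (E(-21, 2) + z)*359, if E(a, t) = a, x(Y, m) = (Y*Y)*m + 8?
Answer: -66621784/8837 ≈ -7539.0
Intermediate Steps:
x(Y, m) = 8 + m*Y² (x(Y, m) = Y²*m + 8 = m*Y² + 8 = 8 + m*Y²)
z = 1/8837 (z = 1/((8 + 21*20²) + 429) = 1/((8 + 21*400) + 429) = 1/((8 + 8400) + 429) = 1/(8408 + 429) = 1/8837 ≈ 0.00011316)
(E(-21, 2) + z)*359 = (-21 + 1/8837)*359 = -185576/8837*359 = -66621784/8837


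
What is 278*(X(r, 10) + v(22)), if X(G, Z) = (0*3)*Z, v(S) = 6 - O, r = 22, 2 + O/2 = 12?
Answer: -3892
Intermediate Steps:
O = 20 (O = -4 + 2*12 = -4 + 24 = 20)
v(S) = -14 (v(S) = 6 - 1*20 = 6 - 20 = -14)
X(G, Z) = 0 (X(G, Z) = 0*Z = 0)
278*(X(r, 10) + v(22)) = 278*(0 - 14) = 278*(-14) = -3892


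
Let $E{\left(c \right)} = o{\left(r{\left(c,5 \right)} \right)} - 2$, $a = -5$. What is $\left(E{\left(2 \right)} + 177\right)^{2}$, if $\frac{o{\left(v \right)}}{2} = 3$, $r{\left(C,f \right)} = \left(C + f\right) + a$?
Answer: $32761$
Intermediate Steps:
$r{\left(C,f \right)} = -5 + C + f$ ($r{\left(C,f \right)} = \left(C + f\right) - 5 = -5 + C + f$)
$o{\left(v \right)} = 6$ ($o{\left(v \right)} = 2 \cdot 3 = 6$)
$E{\left(c \right)} = 4$ ($E{\left(c \right)} = 6 - 2 = 4$)
$\left(E{\left(2 \right)} + 177\right)^{2} = \left(4 + 177\right)^{2} = 181^{2} = 32761$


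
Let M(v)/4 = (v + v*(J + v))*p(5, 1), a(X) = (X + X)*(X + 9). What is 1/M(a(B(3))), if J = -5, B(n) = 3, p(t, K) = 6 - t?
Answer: 1/19584 ≈ 5.1062e-5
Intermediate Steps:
a(X) = 2*X*(9 + X) (a(X) = (2*X)*(9 + X) = 2*X*(9 + X))
M(v) = 4*v + 4*v*(-5 + v) (M(v) = 4*((v + v*(-5 + v))*(6 - 1*5)) = 4*((v + v*(-5 + v))*(6 - 5)) = 4*((v + v*(-5 + v))*1) = 4*(v + v*(-5 + v)) = 4*v + 4*v*(-5 + v))
1/M(a(B(3))) = 1/(4*(2*3*(9 + 3))*(-4 + 2*3*(9 + 3))) = 1/(4*(2*3*12)*(-4 + 2*3*12)) = 1/(4*72*(-4 + 72)) = 1/(4*72*68) = 1/19584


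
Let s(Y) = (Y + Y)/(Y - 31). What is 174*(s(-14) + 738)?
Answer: 1927804/15 ≈ 1.2852e+5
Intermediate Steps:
s(Y) = 2*Y/(-31 + Y) (s(Y) = (2*Y)/(-31 + Y) = 2*Y/(-31 + Y))
174*(s(-14) + 738) = 174*(2*(-14)/(-31 - 14) + 738) = 174*(2*(-14)/(-45) + 738) = 174*(2*(-14)*(-1/45) + 738) = 174*(28/45 + 738) = 174*(33238/45) = 1927804/15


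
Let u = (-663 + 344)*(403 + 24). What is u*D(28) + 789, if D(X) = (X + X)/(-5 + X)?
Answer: -7609781/23 ≈ -3.3086e+5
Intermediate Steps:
u = -136213 (u = -319*427 = -136213)
D(X) = 2*X/(-5 + X) (D(X) = (2*X)/(-5 + X) = 2*X/(-5 + X))
u*D(28) + 789 = -272426*28/(-5 + 28) + 789 = -272426*28/23 + 789 = -136213*56/23 + 789 = -7627928/23 + 789 = -7609781/23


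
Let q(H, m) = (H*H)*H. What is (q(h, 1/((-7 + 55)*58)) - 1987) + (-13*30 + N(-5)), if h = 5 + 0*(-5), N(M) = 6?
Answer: -2246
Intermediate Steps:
h = 5 (h = 5 + 0 = 5)
q(H, m) = H³ (q(H, m) = H²*H = H³)
(q(h, 1/((-7 + 55)*58)) - 1987) + (-13*30 + N(-5)) = (5³ - 1987) + (-13*30 + 6) = (125 - 1987) + (-390 + 6) = -1862 - 384 = -2246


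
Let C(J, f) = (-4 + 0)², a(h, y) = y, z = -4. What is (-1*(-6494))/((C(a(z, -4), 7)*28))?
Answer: 3247/224 ≈ 14.496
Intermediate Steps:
C(J, f) = 16 (C(J, f) = (-4)² = 16)
(-1*(-6494))/((C(a(z, -4), 7)*28)) = (-1*(-6494))/((16*28)) = 6494/448 = 6494*(1/448) = 3247/224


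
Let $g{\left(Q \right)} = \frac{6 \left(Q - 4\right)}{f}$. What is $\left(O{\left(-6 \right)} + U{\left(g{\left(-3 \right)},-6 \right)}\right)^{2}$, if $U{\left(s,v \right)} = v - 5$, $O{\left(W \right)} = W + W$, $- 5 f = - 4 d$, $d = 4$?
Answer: $529$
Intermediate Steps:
$f = \frac{16}{5}$ ($f = - \frac{\left(-4\right) 4}{5} = \left(- \frac{1}{5}\right) \left(-16\right) = \frac{16}{5} \approx 3.2$)
$O{\left(W \right)} = 2 W$
$g{\left(Q \right)} = - \frac{15}{2} + \frac{15 Q}{8}$ ($g{\left(Q \right)} = \frac{6 \left(Q - 4\right)}{\frac{16}{5}} = 6 \left(-4 + Q\right) \frac{5}{16} = \left(-24 + 6 Q\right) \frac{5}{16} = - \frac{15}{2} + \frac{15 Q}{8}$)
$U{\left(s,v \right)} = -5 + v$
$\left(O{\left(-6 \right)} + U{\left(g{\left(-3 \right)},-6 \right)}\right)^{2} = \left(2 \left(-6\right) - 11\right)^{2} = \left(-12 - 11\right)^{2} = \left(-23\right)^{2} = 529$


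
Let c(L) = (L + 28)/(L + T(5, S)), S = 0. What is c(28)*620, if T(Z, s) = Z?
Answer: 34720/33 ≈ 1052.1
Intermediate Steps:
c(L) = (28 + L)/(5 + L) (c(L) = (L + 28)/(L + 5) = (28 + L)/(5 + L))
c(28)*620 = ((28 + 28)/(5 + 28))*620 = (56/33)*620 = 34720/33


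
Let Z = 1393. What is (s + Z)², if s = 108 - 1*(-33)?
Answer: 2353156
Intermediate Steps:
s = 141 (s = 108 + 33 = 141)
(s + Z)² = (141 + 1393)² = 1534² = 2353156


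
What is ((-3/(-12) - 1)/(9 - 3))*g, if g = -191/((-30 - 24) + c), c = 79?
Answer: 191/200 ≈ 0.95500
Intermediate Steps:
g = -191/25 (g = -191/((-30 - 24) + 79) = -191/(-54 + 79) = -191/25 ≈ -7.6400)
((-3/(-12) - 1)/(9 - 3))*g = ((-3/(-12) - 1)/(9 - 3))*(-191/25) = ((-3*(-1/12) - 1)/6)*(-191/25) = ((¼ - 1)*(⅙))*(-191/25) = -¾*⅙*(-191/25) = -⅛*(-191/25) = 191/200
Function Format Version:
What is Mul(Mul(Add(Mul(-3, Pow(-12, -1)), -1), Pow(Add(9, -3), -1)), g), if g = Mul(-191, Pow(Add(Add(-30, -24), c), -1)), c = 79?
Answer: Rational(191, 200) ≈ 0.95500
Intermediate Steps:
g = Rational(-191, 25) (g = Mul(-191, Pow(Add(Add(-30, -24), 79), -1)) = Mul(-191, Pow(Add(-54, 79), -1)) = Mul(-191, Pow(25, -1)) = Mul(-191, Rational(1, 25)) = Rational(-191, 25) ≈ -7.6400)
Mul(Mul(Add(Mul(-3, Pow(-12, -1)), -1), Pow(Add(9, -3), -1)), g) = Mul(Mul(Add(Mul(-3, Pow(-12, -1)), -1), Pow(Add(9, -3), -1)), Rational(-191, 25)) = Mul(Mul(Add(Mul(-3, Rational(-1, 12)), -1), Pow(6, -1)), Rational(-191, 25)) = Mul(Mul(Add(Rational(1, 4), -1), Rational(1, 6)), Rational(-191, 25)) = Mul(Mul(Rational(-3, 4), Rational(1, 6)), Rational(-191, 25)) = Mul(Rational(-1, 8), Rational(-191, 25)) = Rational(191, 200)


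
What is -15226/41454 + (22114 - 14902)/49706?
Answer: -114464327/515128131 ≈ -0.22221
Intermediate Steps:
-15226/41454 + (22114 - 14902)/49706 = -15226*1/41454 + 7212*(1/49706) = -7613/20727 + 3606/24853 = -114464327/515128131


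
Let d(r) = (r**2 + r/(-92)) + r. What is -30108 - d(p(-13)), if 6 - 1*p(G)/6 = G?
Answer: -1987971/46 ≈ -43217.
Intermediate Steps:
p(G) = 36 - 6*G
d(r) = r**2 + 91*r/92 (d(r) = (r**2 - r/92) + r = r**2 + 91*r/92)
-30108 - d(p(-13)) = -30108 - (36 - 6*(-13))*(91 + 92*(36 - 6*(-13)))/92 = -30108 - (36 + 78)*(91 + 92*(36 + 78))/92 = -30108 - 114*(91 + 92*114)/92 = -30108 - 114*(91 + 10488)/92 = -30108 - 114*10579/92 = -30108 - 1*603003/46 = -30108 - 603003/46 = -1987971/46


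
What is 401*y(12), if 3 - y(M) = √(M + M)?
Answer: 1203 - 802*√6 ≈ -761.49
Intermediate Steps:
y(M) = 3 - √2*√M (y(M) = 3 - √(M + M) = 3 - √(2*M) = 3 - √2*√M)
401*y(12) = 401*(3 - √2*√12) = 401*(3 - √2*2*√3) = 401*(3 - 2*√6) = 1203 - 802*√6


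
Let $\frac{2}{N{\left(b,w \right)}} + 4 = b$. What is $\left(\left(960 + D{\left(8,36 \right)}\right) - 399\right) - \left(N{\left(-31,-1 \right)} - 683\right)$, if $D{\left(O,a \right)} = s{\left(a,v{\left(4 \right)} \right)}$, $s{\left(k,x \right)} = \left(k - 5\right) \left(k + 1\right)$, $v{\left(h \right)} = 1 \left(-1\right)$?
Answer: $\frac{83687}{35} \approx 2391.1$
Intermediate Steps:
$v{\left(h \right)} = -1$
$N{\left(b,w \right)} = \frac{2}{-4 + b}$
$s{\left(k,x \right)} = \left(1 + k\right) \left(-5 + k\right)$ ($s{\left(k,x \right)} = \left(-5 + k\right) \left(1 + k\right) = \left(1 + k\right) \left(-5 + k\right)$)
$D{\left(O,a \right)} = -5 + a^{2} - 4 a$
$\left(\left(960 + D{\left(8,36 \right)}\right) - 399\right) - \left(N{\left(-31,-1 \right)} - 683\right) = \left(\left(960 - \left(149 - 1296\right)\right) - 399\right) - \left(\frac{2}{-4 - 31} - 683\right) = \left(\left(960 - -1147\right) - 399\right) - \left(\frac{2}{-35} - 683\right) = \left(\left(960 + 1147\right) - 399\right) - \left(2 \left(- \frac{1}{35}\right) - 683\right) = \left(2107 - 399\right) - \left(- \frac{2}{35} - 683\right) = 1708 - - \frac{23907}{35} = 1708 + \frac{23907}{35} = \frac{83687}{35}$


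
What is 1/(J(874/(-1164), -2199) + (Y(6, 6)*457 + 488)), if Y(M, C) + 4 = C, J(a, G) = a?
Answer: 582/815527 ≈ 0.00071365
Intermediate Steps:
Y(M, C) = -4 + C
1/(J(874/(-1164), -2199) + (Y(6, 6)*457 + 488)) = 1/(874/(-1164) + ((-4 + 6)*457 + 488)) = 1/(874*(-1/1164) + (2*457 + 488)) = 1/(-437/582 + (914 + 488)) = 1/(-437/582 + 1402) = 1/(815527/582) = 582/815527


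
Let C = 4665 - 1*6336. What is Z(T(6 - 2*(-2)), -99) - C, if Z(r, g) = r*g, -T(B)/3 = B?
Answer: 4641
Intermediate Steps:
T(B) = -3*B
Z(r, g) = g*r
C = -1671 (C = 4665 - 6336 = -1671)
Z(T(6 - 2*(-2)), -99) - C = -(-297)*(6 - 2*(-2)) - 1*(-1671) = -(-297)*(6 + 4) + 1671 = -(-297)*10 + 1671 = -99*(-30) + 1671 = 2970 + 1671 = 4641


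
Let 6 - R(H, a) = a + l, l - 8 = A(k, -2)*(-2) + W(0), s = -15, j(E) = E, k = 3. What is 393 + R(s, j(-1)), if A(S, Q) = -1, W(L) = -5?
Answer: 395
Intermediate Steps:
l = 5 (l = 8 + (-1*(-2) - 5) = 8 + (2 - 5) = 8 - 3 = 5)
R(H, a) = 1 - a (R(H, a) = 6 - (a + 5) = 6 - (5 + a) = 6 + (-5 - a) = 1 - a)
393 + R(s, j(-1)) = 393 + (1 - 1*(-1)) = 393 + (1 + 1) = 393 + 2 = 395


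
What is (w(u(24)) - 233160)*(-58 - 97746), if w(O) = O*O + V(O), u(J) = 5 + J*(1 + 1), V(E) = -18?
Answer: 22531009676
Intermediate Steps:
u(J) = 5 + 2*J (u(J) = 5 + J*2 = 5 + 2*J)
w(O) = -18 + O² (w(O) = O*O - 18 = O² - 18 = -18 + O²)
(w(u(24)) - 233160)*(-58 - 97746) = ((-18 + (5 + 2*24)²) - 233160)*(-58 - 97746) = ((-18 + (5 + 48)²) - 233160)*(-97804) = ((-18 + 53²) - 233160)*(-97804) = ((-18 + 2809) - 233160)*(-97804) = (2791 - 233160)*(-97804) = -230369*(-97804) = 22531009676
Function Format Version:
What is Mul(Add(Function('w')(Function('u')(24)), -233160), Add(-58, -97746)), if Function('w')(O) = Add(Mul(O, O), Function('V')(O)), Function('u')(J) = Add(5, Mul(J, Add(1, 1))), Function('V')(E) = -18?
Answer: 22531009676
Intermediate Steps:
Function('u')(J) = Add(5, Mul(2, J)) (Function('u')(J) = Add(5, Mul(J, 2)) = Add(5, Mul(2, J)))
Function('w')(O) = Add(-18, Pow(O, 2)) (Function('w')(O) = Add(Mul(O, O), -18) = Add(Pow(O, 2), -18) = Add(-18, Pow(O, 2)))
Mul(Add(Function('w')(Function('u')(24)), -233160), Add(-58, -97746)) = Mul(Add(Add(-18, Pow(Add(5, Mul(2, 24)), 2)), -233160), Add(-58, -97746)) = Mul(Add(Add(-18, Pow(Add(5, 48), 2)), -233160), -97804) = Mul(Add(Add(-18, Pow(53, 2)), -233160), -97804) = Mul(Add(Add(-18, 2809), -233160), -97804) = Mul(Add(2791, -233160), -97804) = Mul(-230369, -97804) = 22531009676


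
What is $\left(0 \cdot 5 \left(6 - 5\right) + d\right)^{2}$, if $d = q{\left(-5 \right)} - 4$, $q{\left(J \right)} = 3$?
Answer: $1$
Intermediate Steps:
$d = -1$ ($d = 3 - 4 = -1$)
$\left(0 \cdot 5 \left(6 - 5\right) + d\right)^{2} = \left(0 \cdot 5 \left(6 - 5\right) - 1\right)^{2} = \left(0 \cdot 1 - 1\right)^{2} = \left(0 - 1\right)^{2} = \left(-1\right)^{2} = 1$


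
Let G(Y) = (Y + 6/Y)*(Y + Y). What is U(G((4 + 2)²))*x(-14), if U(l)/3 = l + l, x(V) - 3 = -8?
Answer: -78120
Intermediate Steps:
x(V) = -5 (x(V) = 3 - 8 = -5)
G(Y) = 2*Y*(Y + 6/Y) (G(Y) = (Y + 6/Y)*(2*Y) = 2*Y*(Y + 6/Y))
U(l) = 6*l (U(l) = 3*(l + l) = 3*(2*l) = 6*l)
U(G((4 + 2)²))*x(-14) = (6*(12 + 2*((4 + 2)²)²))*(-5) = (6*(12 + 2*(6²)²))*(-5) = (6*(12 + 2*36²))*(-5) = (6*(12 + 2*1296))*(-5) = (6*(12 + 2592))*(-5) = (6*2604)*(-5) = 15624*(-5) = -78120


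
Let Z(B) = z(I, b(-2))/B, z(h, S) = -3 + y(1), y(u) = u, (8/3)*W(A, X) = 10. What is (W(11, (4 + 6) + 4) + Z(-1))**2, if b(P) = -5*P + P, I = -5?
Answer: 529/16 ≈ 33.063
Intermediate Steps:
W(A, X) = 15/4 (W(A, X) = (3/8)*10 = 15/4)
b(P) = -4*P
z(h, S) = -2 (z(h, S) = -3 + 1 = -2)
Z(B) = -2/B
(W(11, (4 + 6) + 4) + Z(-1))**2 = (15/4 - 2/(-1))**2 = (15/4 - 2*(-1))**2 = (15/4 + 2)**2 = (23/4)**2 = 529/16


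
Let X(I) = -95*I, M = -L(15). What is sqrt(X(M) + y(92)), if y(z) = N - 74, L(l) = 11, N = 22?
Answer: sqrt(993) ≈ 31.512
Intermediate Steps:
y(z) = -52 (y(z) = 22 - 74 = -52)
M = -11 (M = -1*11 = -11)
sqrt(X(M) + y(92)) = sqrt(-95*(-11) - 52) = sqrt(1045 - 52) = sqrt(993)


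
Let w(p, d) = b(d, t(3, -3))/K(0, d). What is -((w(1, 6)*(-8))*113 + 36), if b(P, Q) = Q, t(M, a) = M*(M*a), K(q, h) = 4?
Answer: -6138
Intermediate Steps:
t(M, a) = a*M²
w(p, d) = -27/4 (w(p, d) = -3*3²/4 = -3*9*(¼) = -27*¼ = -27/4)
-((w(1, 6)*(-8))*113 + 36) = -(-27/4*(-8)*113 + 36) = -(54*113 + 36) = -(6102 + 36) = -1*6138 = -6138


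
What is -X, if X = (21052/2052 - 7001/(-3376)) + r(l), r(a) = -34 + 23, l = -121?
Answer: -121507/91152 ≈ -1.3330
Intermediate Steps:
r(a) = -11
X = 121507/91152 (X = (21052/2052 - 7001/(-3376)) - 11 = (21052*(1/2052) - 7001*(-1/3376)) - 11 = (277/27 + 7001/3376) - 11 = 1124179/91152 - 11 = 121507/91152 ≈ 1.3330)
-X = -1*121507/91152 = -121507/91152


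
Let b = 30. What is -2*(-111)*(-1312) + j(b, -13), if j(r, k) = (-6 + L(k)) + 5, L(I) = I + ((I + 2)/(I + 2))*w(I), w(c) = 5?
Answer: -291273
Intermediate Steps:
L(I) = 5 + I (L(I) = I + ((I + 2)/(I + 2))*5 = I + ((2 + I)/(2 + I))*5 = I + 1*5 = I + 5 = 5 + I)
j(r, k) = 4 + k (j(r, k) = (-6 + (5 + k)) + 5 = (-1 + k) + 5 = 4 + k)
-2*(-111)*(-1312) + j(b, -13) = -2*(-111)*(-1312) + (4 - 13) = 222*(-1312) - 9 = -291264 - 9 = -291273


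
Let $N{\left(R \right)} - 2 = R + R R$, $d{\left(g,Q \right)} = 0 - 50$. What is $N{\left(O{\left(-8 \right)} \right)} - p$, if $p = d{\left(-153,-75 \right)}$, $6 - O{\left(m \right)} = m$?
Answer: $262$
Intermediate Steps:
$d{\left(g,Q \right)} = -50$
$O{\left(m \right)} = 6 - m$
$p = -50$
$N{\left(R \right)} = 2 + R + R^{2}$ ($N{\left(R \right)} = 2 + \left(R + R R\right) = 2 + \left(R + R^{2}\right) = 2 + R + R^{2}$)
$N{\left(O{\left(-8 \right)} \right)} - p = \left(2 + \left(6 - -8\right) + \left(6 - -8\right)^{2}\right) - -50 = \left(2 + \left(6 + 8\right) + \left(6 + 8\right)^{2}\right) + 50 = \left(2 + 14 + 14^{2}\right) + 50 = \left(2 + 14 + 196\right) + 50 = 212 + 50 = 262$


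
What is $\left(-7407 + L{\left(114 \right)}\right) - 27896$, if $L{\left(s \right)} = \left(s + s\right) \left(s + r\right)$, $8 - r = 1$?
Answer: $-7715$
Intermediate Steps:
$r = 7$ ($r = 8 - 1 = 7$)
$L{\left(s \right)} = 2 s \left(7 + s\right)$ ($L{\left(s \right)} = \left(s + s\right) \left(s + 7\right) = 2 s \left(7 + s\right)$)
$\left(-7407 + L{\left(114 \right)}\right) - 27896 = \left(-7407 + 2 \cdot 114 \left(7 + 114\right)\right) - 27896 = \left(-7407 + 2 \cdot 114 \cdot 121\right) - 27896 = \left(-7407 + 27588\right) - 27896 = 20181 - 27896 = -7715$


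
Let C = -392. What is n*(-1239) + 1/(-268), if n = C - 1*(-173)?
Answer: 72719387/268 ≈ 2.7134e+5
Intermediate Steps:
n = -219 (n = -392 - 1*(-173) = -392 + 173 = -219)
n*(-1239) + 1/(-268) = -219*(-1239) + 1/(-268) = 271341 - 1/268 = 72719387/268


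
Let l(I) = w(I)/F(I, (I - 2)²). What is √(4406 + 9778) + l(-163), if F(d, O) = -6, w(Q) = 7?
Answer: -7/6 + 6*√394 ≈ 117.93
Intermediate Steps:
l(I) = -7/6 (l(I) = 7/(-6) = 7*(-⅙) = -7/6)
√(4406 + 9778) + l(-163) = √(4406 + 9778) - 7/6 = √14184 - 7/6 = 6*√394 - 7/6 = -7/6 + 6*√394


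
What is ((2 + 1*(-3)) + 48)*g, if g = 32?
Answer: 1504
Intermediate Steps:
((2 + 1*(-3)) + 48)*g = ((2 + 1*(-3)) + 48)*32 = ((2 - 3) + 48)*32 = (-1 + 48)*32 = 47*32 = 1504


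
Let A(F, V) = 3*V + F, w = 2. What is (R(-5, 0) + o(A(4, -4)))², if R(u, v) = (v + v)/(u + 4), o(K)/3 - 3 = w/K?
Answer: 1089/16 ≈ 68.063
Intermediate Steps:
A(F, V) = F + 3*V
o(K) = 9 + 6/K (o(K) = 9 + 3*(2/K) = 9 + 6/K)
R(u, v) = 2*v/(4 + u) (R(u, v) = (2*v)/(4 + u) = 2*v/(4 + u))
(R(-5, 0) + o(A(4, -4)))² = (2*0/(4 - 5) + (9 + 6/(4 + 3*(-4))))² = (2*0/(-1) + (9 + 6/(4 - 12)))² = (2*0*(-1) + (9 + 6/(-8)))² = (0 + (9 + 6*(-⅛)))² = (0 + (9 - ¾))² = (0 + 33/4)² = (33/4)² = 1089/16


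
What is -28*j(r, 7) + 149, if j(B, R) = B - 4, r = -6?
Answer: 429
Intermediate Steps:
j(B, R) = -4 + B
-28*j(r, 7) + 149 = -28*(-4 - 6) + 149 = -28*(-10) + 149 = 280 + 149 = 429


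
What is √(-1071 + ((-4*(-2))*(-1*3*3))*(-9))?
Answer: 3*I*√47 ≈ 20.567*I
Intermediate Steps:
√(-1071 + ((-4*(-2))*(-1*3*3))*(-9)) = √(-1071 + (8*(-3*3))*(-9)) = √(-1071 + (8*(-9))*(-9)) = √(-1071 - 72*(-9)) = √(-1071 + 648) = √(-423) = 3*I*√47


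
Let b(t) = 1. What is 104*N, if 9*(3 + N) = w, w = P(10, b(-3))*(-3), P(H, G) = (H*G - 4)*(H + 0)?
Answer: -2392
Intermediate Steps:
P(H, G) = H*(-4 + G*H) (P(H, G) = (G*H - 4)*H = (-4 + G*H)*H = H*(-4 + G*H))
w = -180 (w = (10*(-4 + 1*10))*(-3) = (10*(-4 + 10))*(-3) = (10*6)*(-3) = 60*(-3) = -180)
N = -23 (N = -3 + (⅑)*(-180) = -3 - 20 = -23)
104*N = 104*(-23) = -2392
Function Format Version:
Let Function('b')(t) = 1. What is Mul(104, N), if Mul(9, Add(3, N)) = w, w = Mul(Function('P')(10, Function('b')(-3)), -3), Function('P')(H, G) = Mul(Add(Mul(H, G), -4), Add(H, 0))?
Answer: -2392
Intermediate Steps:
Function('P')(H, G) = Mul(H, Add(-4, Mul(G, H))) (Function('P')(H, G) = Mul(Add(Mul(G, H), -4), H) = Mul(Add(-4, Mul(G, H)), H) = Mul(H, Add(-4, Mul(G, H))))
w = -180 (w = Mul(Mul(10, Add(-4, Mul(1, 10))), -3) = Mul(Mul(10, Add(-4, 10)), -3) = Mul(Mul(10, 6), -3) = Mul(60, -3) = -180)
N = -23 (N = Add(-3, Mul(Rational(1, 9), -180)) = Add(-3, -20) = -23)
Mul(104, N) = Mul(104, -23) = -2392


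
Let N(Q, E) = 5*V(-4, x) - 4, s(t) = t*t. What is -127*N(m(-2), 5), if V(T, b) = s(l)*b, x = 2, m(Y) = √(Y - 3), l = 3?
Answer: -10922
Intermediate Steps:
s(t) = t²
m(Y) = √(-3 + Y)
V(T, b) = 9*b (V(T, b) = 3²*b = 9*b)
N(Q, E) = 86 (N(Q, E) = 5*(9*2) - 4 = 5*18 - 4 = 90 - 4 = 86)
-127*N(m(-2), 5) = -127*86 = -10922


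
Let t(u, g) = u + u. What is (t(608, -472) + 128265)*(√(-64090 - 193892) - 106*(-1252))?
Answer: 17183682472 + 129481*I*√257982 ≈ 1.7184e+10 + 6.5766e+7*I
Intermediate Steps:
t(u, g) = 2*u
(t(608, -472) + 128265)*(√(-64090 - 193892) - 106*(-1252)) = (2*608 + 128265)*(√(-64090 - 193892) - 106*(-1252)) = (1216 + 128265)*(√(-257982) + 132712) = 129481*(I*√257982 + 132712) = 129481*(132712 + I*√257982) = 17183682472 + 129481*I*√257982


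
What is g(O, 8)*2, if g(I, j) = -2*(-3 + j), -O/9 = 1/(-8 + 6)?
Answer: -20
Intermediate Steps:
O = 9/2 (O = -9/(-8 + 6) = -9/(-2) = -9*(-½) = 9/2 ≈ 4.5000)
g(I, j) = 6 - 2*j
g(O, 8)*2 = (6 - 2*8)*2 = (6 - 16)*2 = -10*2 = -20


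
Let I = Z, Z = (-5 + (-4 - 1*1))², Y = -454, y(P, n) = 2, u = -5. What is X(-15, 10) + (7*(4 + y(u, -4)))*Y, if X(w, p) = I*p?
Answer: -18068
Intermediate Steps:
Z = 100 (Z = (-5 + (-4 - 1))² = (-5 - 5)² = (-10)² = 100)
I = 100
X(w, p) = 100*p
X(-15, 10) + (7*(4 + y(u, -4)))*Y = 100*10 + (7*(4 + 2))*(-454) = 1000 + (7*6)*(-454) = 1000 + 42*(-454) = 1000 - 19068 = -18068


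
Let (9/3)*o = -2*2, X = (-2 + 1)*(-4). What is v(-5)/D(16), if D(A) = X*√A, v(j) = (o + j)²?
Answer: 361/144 ≈ 2.5069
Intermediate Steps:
X = 4 (X = -1*(-4) = 4)
o = -4/3 (o = (-2*2)/3 = (⅓)*(-4) = -4/3 ≈ -1.3333)
v(j) = (-4/3 + j)²
D(A) = 4*√A
v(-5)/D(16) = ((-4 + 3*(-5))²/9)/((4*√16)) = ((-4 - 15)²/9)/((4*4)) = ((⅑)*(-19)²)/16 = ((⅑)*361)*(1/16) = (361/9)*(1/16) = 361/144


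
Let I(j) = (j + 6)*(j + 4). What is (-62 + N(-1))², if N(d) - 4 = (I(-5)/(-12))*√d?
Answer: (696 - I)²/144 ≈ 3364.0 - 9.6667*I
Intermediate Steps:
I(j) = (4 + j)*(6 + j) (I(j) = (6 + j)*(4 + j) = (4 + j)*(6 + j))
N(d) = 4 + √d/12 (N(d) = 4 + ((24 + (-5)² + 10*(-5))/(-12))*√d = 4 + ((24 + 25 - 50)*(-1/12))*√d = 4 + (-1*(-1/12))*√d = 4 + √d/12)
(-62 + N(-1))² = (-62 + (4 + √(-1)/12))² = (-62 + (4 + I/12))² = (-58 + I/12)²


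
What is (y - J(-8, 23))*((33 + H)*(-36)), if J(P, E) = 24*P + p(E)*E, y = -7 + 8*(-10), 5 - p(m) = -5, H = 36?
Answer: 310500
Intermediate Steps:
p(m) = 10 (p(m) = 5 - 1*(-5) = 5 + 5 = 10)
y = -87 (y = -7 - 80 = -87)
J(P, E) = 10*E + 24*P (J(P, E) = 24*P + 10*E = 10*E + 24*P)
(y - J(-8, 23))*((33 + H)*(-36)) = (-87 - (10*23 + 24*(-8)))*((33 + 36)*(-36)) = (-87 - (230 - 192))*(69*(-36)) = (-87 - 1*38)*(-2484) = (-87 - 38)*(-2484) = -125*(-2484) = 310500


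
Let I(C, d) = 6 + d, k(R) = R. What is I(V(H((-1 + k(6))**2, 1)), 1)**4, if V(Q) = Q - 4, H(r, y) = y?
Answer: 2401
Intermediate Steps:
V(Q) = -4 + Q
I(V(H((-1 + k(6))**2, 1)), 1)**4 = (6 + 1)**4 = 7**4 = 2401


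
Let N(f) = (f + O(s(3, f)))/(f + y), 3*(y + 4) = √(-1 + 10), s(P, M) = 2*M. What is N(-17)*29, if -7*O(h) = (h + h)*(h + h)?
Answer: 137547/140 ≈ 982.48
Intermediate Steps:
O(h) = -4*h²/7 (O(h) = -(h + h)*(h + h)/7 = -2*h*2*h/7 = -4*h²/7)
y = -3 (y = -4 + √(-1 + 10)/3 = -4 + √9/3 = -4 + (⅓)*3 = -4 + 1 = -3)
N(f) = (f - 16*f²/7)/(-3 + f) (N(f) = (f - 4*4*f²/7)/(f - 3) = (f - 16*f²/7)/(-3 + f))
N(-17)*29 = ((⅐)*(-17)*(7 - 16*(-17))/(-3 - 17))*29 = ((⅐)*(-17)*(7 + 272)/(-20))*29 = ((⅐)*(-17)*(-1/20)*279)*29 = (4743/140)*29 = 137547/140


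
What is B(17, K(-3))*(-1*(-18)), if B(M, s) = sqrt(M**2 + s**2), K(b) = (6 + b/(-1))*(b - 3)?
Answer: 18*sqrt(3205) ≈ 1019.0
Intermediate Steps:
K(b) = (-3 + b)*(6 - b) (K(b) = (6 + b*(-1))*(-3 + b) = (6 - b)*(-3 + b) = (-3 + b)*(6 - b))
B(17, K(-3))*(-1*(-18)) = sqrt(17**2 + (-18 - 1*(-3)**2 + 9*(-3))**2)*(-1*(-18)) = sqrt(289 + (-18 - 1*9 - 27)**2)*18 = sqrt(289 + (-18 - 9 - 27)**2)*18 = sqrt(289 + (-54)**2)*18 = sqrt(289 + 2916)*18 = sqrt(3205)*18 = 18*sqrt(3205)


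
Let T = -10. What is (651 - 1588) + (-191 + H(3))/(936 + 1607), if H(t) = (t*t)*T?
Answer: -2383072/2543 ≈ -937.11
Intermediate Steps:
H(t) = -10*t² (H(t) = (t*t)*(-10) = t²*(-10) = -10*t²)
(651 - 1588) + (-191 + H(3))/(936 + 1607) = (651 - 1588) + (-191 - 10*3²)/(936 + 1607) = -937 + (-191 - 10*9)/2543 = -937 + (-191 - 90)*(1/2543) = -937 - 281*1/2543 = -937 - 281/2543 = -2383072/2543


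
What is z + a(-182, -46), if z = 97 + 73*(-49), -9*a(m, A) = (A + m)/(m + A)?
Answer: -31321/9 ≈ -3480.1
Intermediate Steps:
a(m, A) = -1/9 (a(m, A) = -(A + m)/(9*(m + A)) = -(A + m)/(9*(A + m)) = -1/9*1 = -1/9)
z = -3480 (z = 97 - 3577 = -3480)
z + a(-182, -46) = -3480 - 1/9 = -31321/9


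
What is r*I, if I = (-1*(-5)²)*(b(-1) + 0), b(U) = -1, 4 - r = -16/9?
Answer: 1300/9 ≈ 144.44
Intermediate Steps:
r = 52/9 (r = 4 - (-16)/9 = 4 - 1*(-16/9) = 4 + 16/9 = 52/9 ≈ 5.7778)
I = 25 (I = (-1*(-5)²)*(-1 + 0) = -1*25*(-1) = -25*(-1) = 25)
r*I = (52/9)*25 = 1300/9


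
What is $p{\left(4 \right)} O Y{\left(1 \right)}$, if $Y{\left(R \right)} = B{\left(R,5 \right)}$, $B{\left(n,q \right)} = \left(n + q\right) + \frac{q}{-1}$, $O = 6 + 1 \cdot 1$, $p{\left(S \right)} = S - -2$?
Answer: $42$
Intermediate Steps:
$p{\left(S \right)} = 2 + S$ ($p{\left(S \right)} = S + 2 = 2 + S$)
$O = 7$ ($O = 6 + 1 = 7$)
$B{\left(n,q \right)} = n$ ($B{\left(n,q \right)} = \left(n + q\right) + q \left(-1\right) = \left(n + q\right) - q = n$)
$Y{\left(R \right)} = R$
$p{\left(4 \right)} O Y{\left(1 \right)} = \left(2 + 4\right) 7 \cdot 1 = 6 \cdot 7 \cdot 1 = 42 \cdot 1 = 42$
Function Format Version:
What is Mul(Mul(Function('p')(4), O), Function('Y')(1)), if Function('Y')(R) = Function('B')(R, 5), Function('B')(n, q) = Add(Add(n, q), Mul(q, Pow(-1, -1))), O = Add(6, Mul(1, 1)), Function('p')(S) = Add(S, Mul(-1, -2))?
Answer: 42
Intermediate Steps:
Function('p')(S) = Add(2, S) (Function('p')(S) = Add(S, 2) = Add(2, S))
O = 7 (O = Add(6, 1) = 7)
Function('B')(n, q) = n (Function('B')(n, q) = Add(Add(n, q), Mul(q, -1)) = Add(Add(n, q), Mul(-1, q)) = n)
Function('Y')(R) = R
Mul(Mul(Function('p')(4), O), Function('Y')(1)) = Mul(Mul(Add(2, 4), 7), 1) = Mul(Mul(6, 7), 1) = Mul(42, 1) = 42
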